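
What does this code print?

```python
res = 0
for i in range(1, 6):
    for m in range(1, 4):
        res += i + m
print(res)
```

75

i=1,m=1: res = 0+2 = 2
i=1,m=2: res = 2+3 = 5
i=1,m=3: res = 5+4 = 9
i=2,m=1: res = 9+3 = 12
i=2,m=2: res = 12+4 = 16
i=2,m=3: res = 16+5 = 21
i=3,m=1: res = 21+4 = 25
i=3,m=2: res = 25+5 = 30
i=3,m=3: res = 30+6 = 36
i=4,m=1: res = 36+5 = 41
i=4,m=2: res = 41+6 = 47
i=4,m=3: res = 47+7 = 54
i=5,m=1: res = 54+6 = 60
i=5,m=2: res = 60+7 = 67
i=5,m=3: res = 67+8 = 75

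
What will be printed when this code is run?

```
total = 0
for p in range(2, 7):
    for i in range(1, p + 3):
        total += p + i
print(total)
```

p=2,i=1: total = 0+3 = 3
p=2,i=2: total = 3+4 = 7
p=2,i=3: total = 7+5 = 12
p=2,i=4: total = 12+6 = 18
p=3,i=1: total = 18+4 = 22
p=3,i=2: total = 22+5 = 27
p=3,i=3: total = 27+6 = 33
p=3,i=4: total = 33+7 = 40
p=3,i=5: total = 40+8 = 48
p=4,i=1: total = 48+5 = 53
p=4,i=2: total = 53+6 = 59
p=4,i=3: total = 59+7 = 66
p=4,i=4: total = 66+8 = 74
p=4,i=5: total = 74+9 = 83
p=4,i=6: total = 83+10 = 93
p=5,i=1: total = 93+6 = 99
p=5,i=2: total = 99+7 = 106
p=5,i=3: total = 106+8 = 114
p=5,i=4: total = 114+9 = 123
p=5,i=5: total = 123+10 = 133
p=5,i=6: total = 133+11 = 144
p=5,i=7: total = 144+12 = 156
p=6,i=1: total = 156+7 = 163
p=6,i=2: total = 163+8 = 171
p=6,i=3: total = 171+9 = 180
p=6,i=4: total = 180+10 = 190
p=6,i=5: total = 190+11 = 201
p=6,i=6: total = 201+12 = 213
p=6,i=7: total = 213+13 = 226
p=6,i=8: total = 226+14 = 240

240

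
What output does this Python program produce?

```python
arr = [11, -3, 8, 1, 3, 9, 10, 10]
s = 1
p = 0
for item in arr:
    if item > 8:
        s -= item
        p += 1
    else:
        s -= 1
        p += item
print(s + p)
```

item=11: >8, s = 1-11 = -10; p=1
item=-3: not >8, s = (-10)-1 = -11; p=-2
item=8: not >8, s = (-11)-1 = -12; p=6
item=1: not >8, s = (-12)-1 = -13; p=7
item=3: not >8, s = (-13)-1 = -14; p=10
item=9: >8, s = (-14)-9 = -23; p=11
item=10: >8, s = (-23)-10 = -33; p=12
item=10: >8, s = (-33)-10 = -43; p=13
s+p = (-43)+13 = -30

-30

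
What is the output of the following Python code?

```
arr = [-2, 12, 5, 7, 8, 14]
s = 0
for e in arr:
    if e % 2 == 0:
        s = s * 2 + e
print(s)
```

62

e=-2: even, s = 0*2+(-2) = -2
e=12: even, s = (-2)*2+12 = 8
e=5: not even
e=7: not even
e=8: even, s = 8*2+8 = 24
e=14: even, s = 24*2+14 = 62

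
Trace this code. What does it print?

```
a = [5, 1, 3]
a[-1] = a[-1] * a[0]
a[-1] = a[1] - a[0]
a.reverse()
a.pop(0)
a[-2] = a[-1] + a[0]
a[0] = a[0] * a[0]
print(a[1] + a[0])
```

41

a[-1] = a[-1]*a[0] = 3*5 = 15 → [5, 1, 15]
a[-1] = a[1]-a[0] = 1-5 = -4 → [5, 1, -4]
reverse → [-4, 1, 5]
pop(0) removes -4 → [1, 5]
a[-2] = a[-1]+a[0] = 5+1 = 6 → [6, 5]
a[0] = a[0]*a[0] = 6*6 = 36 → [36, 5]
a[1]+a[0] = 5+36 = 41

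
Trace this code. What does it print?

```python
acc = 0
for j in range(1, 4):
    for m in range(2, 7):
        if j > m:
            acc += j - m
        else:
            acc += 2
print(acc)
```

j=1,m=2: not 1>2, acc = 0+2 = 2
j=1,m=3: not 1>3, acc = 2+2 = 4
j=1,m=4: not 1>4, acc = 4+2 = 6
j=1,m=5: not 1>5, acc = 6+2 = 8
j=1,m=6: not 1>6, acc = 8+2 = 10
j=2,m=2: not 2>2, acc = 10+2 = 12
j=2,m=3: not 2>3, acc = 12+2 = 14
j=2,m=4: not 2>4, acc = 14+2 = 16
j=2,m=5: not 2>5, acc = 16+2 = 18
j=2,m=6: not 2>6, acc = 18+2 = 20
j=3,m=2: 3>2, acc = 20+1 = 21
j=3,m=3: not 3>3, acc = 21+2 = 23
j=3,m=4: not 3>4, acc = 23+2 = 25
j=3,m=5: not 3>5, acc = 25+2 = 27
j=3,m=6: not 3>6, acc = 27+2 = 29

29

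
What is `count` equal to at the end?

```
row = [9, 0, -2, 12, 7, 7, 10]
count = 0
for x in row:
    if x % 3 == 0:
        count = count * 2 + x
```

x=9: %3==0, count = 0*2+9 = 9
x=0: %3==0, count = 9*2+0 = 18
x=-2: not %3==0
x=12: %3==0, count = 18*2+12 = 48
x=7: not %3==0
x=7: not %3==0
x=10: not %3==0

48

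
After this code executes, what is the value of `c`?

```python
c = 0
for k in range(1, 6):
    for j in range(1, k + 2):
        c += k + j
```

k=1,j=1: c = 0+2 = 2
k=1,j=2: c = 2+3 = 5
k=2,j=1: c = 5+3 = 8
k=2,j=2: c = 8+4 = 12
k=2,j=3: c = 12+5 = 17
k=3,j=1: c = 17+4 = 21
k=3,j=2: c = 21+5 = 26
k=3,j=3: c = 26+6 = 32
k=3,j=4: c = 32+7 = 39
k=4,j=1: c = 39+5 = 44
k=4,j=2: c = 44+6 = 50
k=4,j=3: c = 50+7 = 57
k=4,j=4: c = 57+8 = 65
k=4,j=5: c = 65+9 = 74
k=5,j=1: c = 74+6 = 80
k=5,j=2: c = 80+7 = 87
k=5,j=3: c = 87+8 = 95
k=5,j=4: c = 95+9 = 104
k=5,j=5: c = 104+10 = 114
k=5,j=6: c = 114+11 = 125

125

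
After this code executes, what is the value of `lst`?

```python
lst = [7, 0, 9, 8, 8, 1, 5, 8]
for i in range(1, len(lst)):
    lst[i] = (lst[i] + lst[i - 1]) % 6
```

[7, 1, 4, 0, 2, 3, 2, 4]

i=1: lst[1] = (0+7)%6 = 1 → [7, 1, 9, 8, 8, 1, 5, 8]
i=2: lst[2] = (9+1)%6 = 4 → [7, 1, 4, 8, 8, 1, 5, 8]
i=3: lst[3] = (8+4)%6 = 0 → [7, 1, 4, 0, 8, 1, 5, 8]
i=4: lst[4] = (8+0)%6 = 2 → [7, 1, 4, 0, 2, 1, 5, 8]
i=5: lst[5] = (1+2)%6 = 3 → [7, 1, 4, 0, 2, 3, 5, 8]
i=6: lst[6] = (5+3)%6 = 2 → [7, 1, 4, 0, 2, 3, 2, 8]
i=7: lst[7] = (8+2)%6 = 4 → [7, 1, 4, 0, 2, 3, 2, 4]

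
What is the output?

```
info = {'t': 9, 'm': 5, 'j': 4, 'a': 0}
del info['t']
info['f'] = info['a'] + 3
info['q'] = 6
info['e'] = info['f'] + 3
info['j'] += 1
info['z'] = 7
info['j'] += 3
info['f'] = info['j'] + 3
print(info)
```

del 't' → {'m': 5, 'j': 4, 'a': 0}
info['f'] = info['a']+3 = 3 → {'m': 5, 'j': 4, 'a': 0, 'f': 3}
info['q'] = 6 → {'m': 5, 'j': 4, 'a': 0, 'f': 3, 'q': 6}
info['e'] = info['f']+3 = 6 → {'m': 5, 'j': 4, 'a': 0, 'f': 3, 'q': 6, 'e': 6}
info['j'] = 4+1 = 5 → {'m': 5, 'j': 5, 'a': 0, 'f': 3, 'q': 6, 'e': 6}
info['z'] = 7 → {'m': 5, 'j': 5, 'a': 0, 'f': 3, 'q': 6, 'e': 6, 'z': 7}
info['j'] = 5+3 = 8 → {'m': 5, 'j': 8, 'a': 0, 'f': 3, 'q': 6, 'e': 6, 'z': 7}
info['f'] = info['j']+3 = 11 → {'m': 5, 'j': 8, 'a': 0, 'f': 11, 'q': 6, 'e': 6, 'z': 7}

{'m': 5, 'j': 8, 'a': 0, 'f': 11, 'q': 6, 'e': 6, 'z': 7}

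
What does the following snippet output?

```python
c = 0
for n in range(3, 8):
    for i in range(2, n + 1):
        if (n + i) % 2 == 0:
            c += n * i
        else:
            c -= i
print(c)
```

219

n=3,i=2: odd sum, c = 0-2 = -2
n=3,i=3: even sum, c = (-2)+9 = 7
n=4,i=2: even sum, c = 7+8 = 15
n=4,i=3: odd sum, c = 15-3 = 12
n=4,i=4: even sum, c = 12+16 = 28
n=5,i=2: odd sum, c = 28-2 = 26
n=5,i=3: even sum, c = 26+15 = 41
n=5,i=4: odd sum, c = 41-4 = 37
n=5,i=5: even sum, c = 37+25 = 62
n=6,i=2: even sum, c = 62+12 = 74
n=6,i=3: odd sum, c = 74-3 = 71
n=6,i=4: even sum, c = 71+24 = 95
n=6,i=5: odd sum, c = 95-5 = 90
n=6,i=6: even sum, c = 90+36 = 126
n=7,i=2: odd sum, c = 126-2 = 124
n=7,i=3: even sum, c = 124+21 = 145
n=7,i=4: odd sum, c = 145-4 = 141
n=7,i=5: even sum, c = 141+35 = 176
n=7,i=6: odd sum, c = 176-6 = 170
n=7,i=7: even sum, c = 170+49 = 219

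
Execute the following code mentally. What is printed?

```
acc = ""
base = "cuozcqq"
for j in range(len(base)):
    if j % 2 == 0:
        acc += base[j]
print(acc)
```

cocq

j=0: add 'c' → 'c'
j=1: skip
j=2: add 'o' → 'co'
j=3: skip
j=4: add 'c' → 'coc'
j=5: skip
j=6: add 'q' → 'cocq'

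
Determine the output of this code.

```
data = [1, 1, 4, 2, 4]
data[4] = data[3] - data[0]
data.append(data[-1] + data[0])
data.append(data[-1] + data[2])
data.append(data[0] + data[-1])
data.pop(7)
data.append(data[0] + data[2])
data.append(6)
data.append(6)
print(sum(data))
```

data[4] = data[3]-data[0] = 2-1 = 1 → [1, 1, 4, 2, 1]
append data[-1]+data[0] = 1+1 = 2 → [1, 1, 4, 2, 1, 2]
append data[-1]+data[2] = 2+4 = 6 → [1, 1, 4, 2, 1, 2, 6]
append data[0]+data[-1] = 1+6 = 7 → [1, 1, 4, 2, 1, 2, 6, 7]
pop(7) removes 7 → [1, 1, 4, 2, 1, 2, 6]
append data[0]+data[2] = 1+4 = 5 → [1, 1, 4, 2, 1, 2, 6, 5]
append 6 → [1, 1, 4, 2, 1, 2, 6, 5, 6]
append 6 → [1, 1, 4, 2, 1, 2, 6, 5, 6, 6]
sum = 34

34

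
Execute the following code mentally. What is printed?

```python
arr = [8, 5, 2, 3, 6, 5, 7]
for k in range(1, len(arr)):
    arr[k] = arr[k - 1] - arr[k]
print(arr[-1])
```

-20

k=1: arr[1] = 8-5 = 3 → [8, 3, 2, 3, 6, 5, 7]
k=2: arr[2] = 3-2 = 1 → [8, 3, 1, 3, 6, 5, 7]
k=3: arr[3] = 1-3 = -2 → [8, 3, 1, -2, 6, 5, 7]
k=4: arr[4] = (-2)-6 = -8 → [8, 3, 1, -2, -8, 5, 7]
k=5: arr[5] = (-8)-5 = -13 → [8, 3, 1, -2, -8, -13, 7]
k=6: arr[6] = (-13)-7 = -20 → [8, 3, 1, -2, -8, -13, -20]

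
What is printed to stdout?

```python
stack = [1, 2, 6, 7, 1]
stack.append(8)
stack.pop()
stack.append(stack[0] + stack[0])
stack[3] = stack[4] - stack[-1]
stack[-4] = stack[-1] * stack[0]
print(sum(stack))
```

append 8 → [1, 2, 6, 7, 1, 8]
pop() removes 8 → [1, 2, 6, 7, 1]
append stack[0]+stack[0] = 1+1 = 2 → [1, 2, 6, 7, 1, 2]
stack[3] = stack[4]-stack[-1] = 1-2 = -1 → [1, 2, 6, -1, 1, 2]
stack[-4] = stack[-1]*stack[0] = 2*1 = 2 → [1, 2, 2, -1, 1, 2]
sum = 7

7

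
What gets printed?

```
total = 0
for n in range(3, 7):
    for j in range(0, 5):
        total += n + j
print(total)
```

n=3,j=0: total = 0+3 = 3
n=3,j=1: total = 3+4 = 7
n=3,j=2: total = 7+5 = 12
n=3,j=3: total = 12+6 = 18
n=3,j=4: total = 18+7 = 25
n=4,j=0: total = 25+4 = 29
n=4,j=1: total = 29+5 = 34
n=4,j=2: total = 34+6 = 40
n=4,j=3: total = 40+7 = 47
n=4,j=4: total = 47+8 = 55
n=5,j=0: total = 55+5 = 60
n=5,j=1: total = 60+6 = 66
n=5,j=2: total = 66+7 = 73
n=5,j=3: total = 73+8 = 81
n=5,j=4: total = 81+9 = 90
n=6,j=0: total = 90+6 = 96
n=6,j=1: total = 96+7 = 103
n=6,j=2: total = 103+8 = 111
n=6,j=3: total = 111+9 = 120
n=6,j=4: total = 120+10 = 130

130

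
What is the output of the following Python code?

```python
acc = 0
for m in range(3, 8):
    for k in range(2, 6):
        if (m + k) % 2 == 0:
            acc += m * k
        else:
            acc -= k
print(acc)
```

146

m=3,k=2: odd sum, acc = 0-2 = -2
m=3,k=3: even sum, acc = (-2)+9 = 7
m=3,k=4: odd sum, acc = 7-4 = 3
m=3,k=5: even sum, acc = 3+15 = 18
m=4,k=2: even sum, acc = 18+8 = 26
m=4,k=3: odd sum, acc = 26-3 = 23
m=4,k=4: even sum, acc = 23+16 = 39
m=4,k=5: odd sum, acc = 39-5 = 34
m=5,k=2: odd sum, acc = 34-2 = 32
m=5,k=3: even sum, acc = 32+15 = 47
m=5,k=4: odd sum, acc = 47-4 = 43
m=5,k=5: even sum, acc = 43+25 = 68
m=6,k=2: even sum, acc = 68+12 = 80
m=6,k=3: odd sum, acc = 80-3 = 77
m=6,k=4: even sum, acc = 77+24 = 101
m=6,k=5: odd sum, acc = 101-5 = 96
m=7,k=2: odd sum, acc = 96-2 = 94
m=7,k=3: even sum, acc = 94+21 = 115
m=7,k=4: odd sum, acc = 115-4 = 111
m=7,k=5: even sum, acc = 111+35 = 146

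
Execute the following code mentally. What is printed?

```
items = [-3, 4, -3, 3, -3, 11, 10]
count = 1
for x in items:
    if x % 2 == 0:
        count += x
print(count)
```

15

x=-3: not even
x=4: even, count = 1+4 = 5
x=-3: not even
x=3: not even
x=-3: not even
x=11: not even
x=10: even, count = 5+10 = 15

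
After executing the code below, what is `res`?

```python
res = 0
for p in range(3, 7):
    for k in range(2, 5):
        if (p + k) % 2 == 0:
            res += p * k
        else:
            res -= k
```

p=3,k=2: odd sum, res = 0-2 = -2
p=3,k=3: even sum, res = (-2)+9 = 7
p=3,k=4: odd sum, res = 7-4 = 3
p=4,k=2: even sum, res = 3+8 = 11
p=4,k=3: odd sum, res = 11-3 = 8
p=4,k=4: even sum, res = 8+16 = 24
p=5,k=2: odd sum, res = 24-2 = 22
p=5,k=3: even sum, res = 22+15 = 37
p=5,k=4: odd sum, res = 37-4 = 33
p=6,k=2: even sum, res = 33+12 = 45
p=6,k=3: odd sum, res = 45-3 = 42
p=6,k=4: even sum, res = 42+24 = 66

66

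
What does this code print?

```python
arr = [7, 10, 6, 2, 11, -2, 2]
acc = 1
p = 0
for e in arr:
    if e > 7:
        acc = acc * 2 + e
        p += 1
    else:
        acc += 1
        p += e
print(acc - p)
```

28

e=7: not >7, acc = 1+1 = 2; p=7
e=10: >7, acc = 2*2+10 = 14; p=8
e=6: not >7, acc = 14+1 = 15; p=14
e=2: not >7, acc = 15+1 = 16; p=16
e=11: >7, acc = 16*2+11 = 43; p=17
e=-2: not >7, acc = 43+1 = 44; p=15
e=2: not >7, acc = 44+1 = 45; p=17
acc-p = 45-17 = 28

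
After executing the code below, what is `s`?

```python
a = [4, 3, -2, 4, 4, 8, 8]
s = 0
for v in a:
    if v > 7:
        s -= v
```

-16

v=4: not >7
v=3: not >7
v=-2: not >7
v=4: not >7
v=4: not >7
v=8: >7, s = 0-8 = -8
v=8: >7, s = (-8)-8 = -16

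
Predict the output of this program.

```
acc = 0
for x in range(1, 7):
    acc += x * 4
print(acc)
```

x=1: acc = 0+1*4 = 4
x=2: acc = 4+2*4 = 12
x=3: acc = 12+3*4 = 24
x=4: acc = 24+4*4 = 40
x=5: acc = 40+5*4 = 60
x=6: acc = 60+6*4 = 84

84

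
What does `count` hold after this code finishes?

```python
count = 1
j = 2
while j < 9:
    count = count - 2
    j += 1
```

j=2: count = 1-2 = -1
j=3: count = (-1)-2 = -3
j=4: count = (-3)-2 = -5
j=5: count = (-5)-2 = -7
j=6: count = (-7)-2 = -9
j=7: count = (-9)-2 = -11
j=8: count = (-11)-2 = -13

-13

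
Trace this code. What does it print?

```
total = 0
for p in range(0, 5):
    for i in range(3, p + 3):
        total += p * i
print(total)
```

125

p=1,i=3: total = 0+3 = 3
p=2,i=3: total = 3+6 = 9
p=2,i=4: total = 9+8 = 17
p=3,i=3: total = 17+9 = 26
p=3,i=4: total = 26+12 = 38
p=3,i=5: total = 38+15 = 53
p=4,i=3: total = 53+12 = 65
p=4,i=4: total = 65+16 = 81
p=4,i=5: total = 81+20 = 101
p=4,i=6: total = 101+24 = 125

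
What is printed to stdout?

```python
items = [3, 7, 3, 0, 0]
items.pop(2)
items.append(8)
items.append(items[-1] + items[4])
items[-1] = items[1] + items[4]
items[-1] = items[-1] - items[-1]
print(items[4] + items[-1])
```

8

pop(2) removes 3 → [3, 7, 0, 0]
append 8 → [3, 7, 0, 0, 8]
append items[-1]+items[4] = 8+8 = 16 → [3, 7, 0, 0, 8, 16]
items[-1] = items[1]+items[4] = 7+8 = 15 → [3, 7, 0, 0, 8, 15]
items[-1] = items[-1]-items[-1] = 15-15 = 0 → [3, 7, 0, 0, 8, 0]
items[4]+items[-1] = 8+0 = 8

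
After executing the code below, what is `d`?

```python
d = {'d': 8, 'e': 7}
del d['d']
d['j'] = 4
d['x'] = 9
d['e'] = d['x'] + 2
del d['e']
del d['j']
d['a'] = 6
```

del 'd' → {'e': 7}
d['j'] = 4 → {'e': 7, 'j': 4}
d['x'] = 9 → {'e': 7, 'j': 4, 'x': 9}
d['e'] = d['x']+2 = 11 → {'e': 11, 'j': 4, 'x': 9}
del 'e' → {'j': 4, 'x': 9}
del 'j' → {'x': 9}
d['a'] = 6 → {'x': 9, 'a': 6}

{'x': 9, 'a': 6}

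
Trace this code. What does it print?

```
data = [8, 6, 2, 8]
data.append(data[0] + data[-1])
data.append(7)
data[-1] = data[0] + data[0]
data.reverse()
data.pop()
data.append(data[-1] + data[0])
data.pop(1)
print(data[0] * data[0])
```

append data[0]+data[-1] = 8+8 = 16 → [8, 6, 2, 8, 16]
append 7 → [8, 6, 2, 8, 16, 7]
data[-1] = data[0]+data[0] = 8+8 = 16 → [8, 6, 2, 8, 16, 16]
reverse → [16, 16, 8, 2, 6, 8]
pop() removes 8 → [16, 16, 8, 2, 6]
append data[-1]+data[0] = 6+16 = 22 → [16, 16, 8, 2, 6, 22]
pop(1) removes 16 → [16, 8, 2, 6, 22]
data[0]*data[0] = 16*16 = 256

256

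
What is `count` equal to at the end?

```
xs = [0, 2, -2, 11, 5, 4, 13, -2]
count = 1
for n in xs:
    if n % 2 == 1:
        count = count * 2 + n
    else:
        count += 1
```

n=0: not odd, count = 1+1 = 2
n=2: not odd, count = 2+1 = 3
n=-2: not odd, count = 3+1 = 4
n=11: odd, count = 4*2+11 = 19
n=5: odd, count = 19*2+5 = 43
n=4: not odd, count = 43+1 = 44
n=13: odd, count = 44*2+13 = 101
n=-2: not odd, count = 101+1 = 102

102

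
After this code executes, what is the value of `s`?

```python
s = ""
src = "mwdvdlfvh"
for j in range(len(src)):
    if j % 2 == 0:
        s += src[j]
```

'mddfh'

j=0: add 'm' → 'm'
j=1: skip
j=2: add 'd' → 'md'
j=3: skip
j=4: add 'd' → 'mdd'
j=5: skip
j=6: add 'f' → 'mddf'
j=7: skip
j=8: add 'h' → 'mddfh'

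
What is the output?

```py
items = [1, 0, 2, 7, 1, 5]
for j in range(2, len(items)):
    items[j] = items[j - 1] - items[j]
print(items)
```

j=2: items[2] = 0-2 = -2 → [1, 0, -2, 7, 1, 5]
j=3: items[3] = (-2)-7 = -9 → [1, 0, -2, -9, 1, 5]
j=4: items[4] = (-9)-1 = -10 → [1, 0, -2, -9, -10, 5]
j=5: items[5] = (-10)-5 = -15 → [1, 0, -2, -9, -10, -15]

[1, 0, -2, -9, -10, -15]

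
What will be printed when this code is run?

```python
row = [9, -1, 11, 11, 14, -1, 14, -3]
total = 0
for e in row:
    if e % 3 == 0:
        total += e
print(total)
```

6

e=9: %3==0, total = 0+9 = 9
e=-1: not %3==0
e=11: not %3==0
e=11: not %3==0
e=14: not %3==0
e=-1: not %3==0
e=14: not %3==0
e=-3: %3==0, total = 9+(-3) = 6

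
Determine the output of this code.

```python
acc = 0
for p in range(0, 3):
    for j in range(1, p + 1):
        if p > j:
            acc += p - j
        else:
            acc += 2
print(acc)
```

5

p=1,j=1: not 1>1, acc = 0+2 = 2
p=2,j=1: 2>1, acc = 2+1 = 3
p=2,j=2: not 2>2, acc = 3+2 = 5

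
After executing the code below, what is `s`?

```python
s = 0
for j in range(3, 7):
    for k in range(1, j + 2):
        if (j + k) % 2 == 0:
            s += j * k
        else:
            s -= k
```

110

j=3,k=1: even sum, s = 0+3 = 3
j=3,k=2: odd sum, s = 3-2 = 1
j=3,k=3: even sum, s = 1+9 = 10
j=3,k=4: odd sum, s = 10-4 = 6
j=4,k=1: odd sum, s = 6-1 = 5
j=4,k=2: even sum, s = 5+8 = 13
j=4,k=3: odd sum, s = 13-3 = 10
j=4,k=4: even sum, s = 10+16 = 26
j=4,k=5: odd sum, s = 26-5 = 21
j=5,k=1: even sum, s = 21+5 = 26
j=5,k=2: odd sum, s = 26-2 = 24
j=5,k=3: even sum, s = 24+15 = 39
j=5,k=4: odd sum, s = 39-4 = 35
j=5,k=5: even sum, s = 35+25 = 60
j=5,k=6: odd sum, s = 60-6 = 54
j=6,k=1: odd sum, s = 54-1 = 53
j=6,k=2: even sum, s = 53+12 = 65
j=6,k=3: odd sum, s = 65-3 = 62
j=6,k=4: even sum, s = 62+24 = 86
j=6,k=5: odd sum, s = 86-5 = 81
j=6,k=6: even sum, s = 81+36 = 117
j=6,k=7: odd sum, s = 117-7 = 110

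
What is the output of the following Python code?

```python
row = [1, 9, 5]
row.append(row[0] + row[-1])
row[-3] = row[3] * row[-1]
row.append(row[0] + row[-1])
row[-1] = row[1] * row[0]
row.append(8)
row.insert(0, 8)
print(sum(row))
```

append row[0]+row[-1] = 1+5 = 6 → [1, 9, 5, 6]
row[-3] = row[3]*row[-1] = 6*6 = 36 → [1, 36, 5, 6]
append row[0]+row[-1] = 1+6 = 7 → [1, 36, 5, 6, 7]
row[-1] = row[1]*row[0] = 36*1 = 36 → [1, 36, 5, 6, 36]
append 8 → [1, 36, 5, 6, 36, 8]
insert 8 at 0 → [8, 1, 36, 5, 6, 36, 8]
sum = 100

100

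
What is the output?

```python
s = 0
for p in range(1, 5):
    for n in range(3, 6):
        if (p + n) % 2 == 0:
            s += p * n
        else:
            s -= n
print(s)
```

32

p=1,n=3: even sum, s = 0+3 = 3
p=1,n=4: odd sum, s = 3-4 = -1
p=1,n=5: even sum, s = (-1)+5 = 4
p=2,n=3: odd sum, s = 4-3 = 1
p=2,n=4: even sum, s = 1+8 = 9
p=2,n=5: odd sum, s = 9-5 = 4
p=3,n=3: even sum, s = 4+9 = 13
p=3,n=4: odd sum, s = 13-4 = 9
p=3,n=5: even sum, s = 9+15 = 24
p=4,n=3: odd sum, s = 24-3 = 21
p=4,n=4: even sum, s = 21+16 = 37
p=4,n=5: odd sum, s = 37-5 = 32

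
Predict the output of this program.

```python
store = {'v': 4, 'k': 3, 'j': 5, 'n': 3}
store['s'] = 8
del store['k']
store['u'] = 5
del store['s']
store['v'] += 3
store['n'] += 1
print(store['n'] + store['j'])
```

store['s'] = 8 → {'v': 4, 'k': 3, 'j': 5, 'n': 3, 's': 8}
del 'k' → {'v': 4, 'j': 5, 'n': 3, 's': 8}
store['u'] = 5 → {'v': 4, 'j': 5, 'n': 3, 's': 8, 'u': 5}
del 's' → {'v': 4, 'j': 5, 'n': 3, 'u': 5}
store['v'] = 4+3 = 7 → {'v': 7, 'j': 5, 'n': 3, 'u': 5}
store['n'] = 3+1 = 4 → {'v': 7, 'j': 5, 'n': 4, 'u': 5}
store['n']+store['j'] = 4+5 = 9

9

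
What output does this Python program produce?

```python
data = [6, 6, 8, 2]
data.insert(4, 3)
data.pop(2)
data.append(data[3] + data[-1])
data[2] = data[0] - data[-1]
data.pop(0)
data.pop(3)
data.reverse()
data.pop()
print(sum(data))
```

3

insert 3 at 4 → [6, 6, 8, 2, 3]
pop(2) removes 8 → [6, 6, 2, 3]
append data[3]+data[-1] = 3+3 = 6 → [6, 6, 2, 3, 6]
data[2] = data[0]-data[-1] = 6-6 = 0 → [6, 6, 0, 3, 6]
pop(0) removes 6 → [6, 0, 3, 6]
pop(3) removes 6 → [6, 0, 3]
reverse → [3, 0, 6]
pop() removes 6 → [3, 0]
sum = 3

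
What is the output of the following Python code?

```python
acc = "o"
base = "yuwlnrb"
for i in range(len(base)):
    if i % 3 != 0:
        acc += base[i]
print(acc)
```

i=0: skip
i=1: add 'u' → 'ou'
i=2: add 'w' → 'ouw'
i=3: skip
i=4: add 'n' → 'ouwn'
i=5: add 'r' → 'ouwnr'
i=6: skip

ouwnr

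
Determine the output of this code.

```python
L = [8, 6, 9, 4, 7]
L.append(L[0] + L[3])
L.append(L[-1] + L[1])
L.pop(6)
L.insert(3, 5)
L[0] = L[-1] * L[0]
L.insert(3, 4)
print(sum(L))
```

143

append L[0]+L[3] = 8+4 = 12 → [8, 6, 9, 4, 7, 12]
append L[-1]+L[1] = 12+6 = 18 → [8, 6, 9, 4, 7, 12, 18]
pop(6) removes 18 → [8, 6, 9, 4, 7, 12]
insert 5 at 3 → [8, 6, 9, 5, 4, 7, 12]
L[0] = L[-1]*L[0] = 12*8 = 96 → [96, 6, 9, 5, 4, 7, 12]
insert 4 at 3 → [96, 6, 9, 4, 5, 4, 7, 12]
sum = 143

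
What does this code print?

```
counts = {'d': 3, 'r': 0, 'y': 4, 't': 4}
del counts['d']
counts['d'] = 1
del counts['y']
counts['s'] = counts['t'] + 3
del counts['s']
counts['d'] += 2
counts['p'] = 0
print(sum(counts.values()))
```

del 'd' → {'r': 0, 'y': 4, 't': 4}
counts['d'] = 1 → {'r': 0, 'y': 4, 't': 4, 'd': 1}
del 'y' → {'r': 0, 't': 4, 'd': 1}
counts['s'] = counts['t']+3 = 7 → {'r': 0, 't': 4, 'd': 1, 's': 7}
del 's' → {'r': 0, 't': 4, 'd': 1}
counts['d'] = 1+2 = 3 → {'r': 0, 't': 4, 'd': 3}
counts['p'] = 0 → {'r': 0, 't': 4, 'd': 3, 'p': 0}
sum of values = 7

7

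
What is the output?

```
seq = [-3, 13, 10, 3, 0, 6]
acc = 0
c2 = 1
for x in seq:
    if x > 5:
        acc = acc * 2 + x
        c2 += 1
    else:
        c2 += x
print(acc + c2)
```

x=-3: not >5; c2=-2
x=13: >5, acc = 0*2+13 = 13; c2=-1
x=10: >5, acc = 13*2+10 = 36; c2=0
x=3: not >5; c2=3
x=0: not >5; c2=3
x=6: >5, acc = 36*2+6 = 78; c2=4
acc+c2 = 78+4 = 82

82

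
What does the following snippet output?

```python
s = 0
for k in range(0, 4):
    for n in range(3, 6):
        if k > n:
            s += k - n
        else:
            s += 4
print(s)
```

k=0,n=3: not 0>3, s = 0+4 = 4
k=0,n=4: not 0>4, s = 4+4 = 8
k=0,n=5: not 0>5, s = 8+4 = 12
k=1,n=3: not 1>3, s = 12+4 = 16
k=1,n=4: not 1>4, s = 16+4 = 20
k=1,n=5: not 1>5, s = 20+4 = 24
k=2,n=3: not 2>3, s = 24+4 = 28
k=2,n=4: not 2>4, s = 28+4 = 32
k=2,n=5: not 2>5, s = 32+4 = 36
k=3,n=3: not 3>3, s = 36+4 = 40
k=3,n=4: not 3>4, s = 40+4 = 44
k=3,n=5: not 3>5, s = 44+4 = 48

48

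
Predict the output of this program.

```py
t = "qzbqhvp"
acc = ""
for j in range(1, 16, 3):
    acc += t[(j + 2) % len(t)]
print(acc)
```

j=1: add t[3]='q' → 'q'
j=4: add t[6]='p' → 'qp'
j=7: add t[2]='b' → 'qpb'
j=10: add t[5]='v' → 'qpbv'
j=13: add t[1]='z' → 'qpbvz'

qpbvz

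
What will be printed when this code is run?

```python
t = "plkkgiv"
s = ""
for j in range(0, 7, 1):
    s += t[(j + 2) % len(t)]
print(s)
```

kkgivpl

j=0: add t[2]='k' → 'k'
j=1: add t[3]='k' → 'kk'
j=2: add t[4]='g' → 'kkg'
j=3: add t[5]='i' → 'kkgi'
j=4: add t[6]='v' → 'kkgiv'
j=5: add t[0]='p' → 'kkgivp'
j=6: add t[1]='l' → 'kkgivpl'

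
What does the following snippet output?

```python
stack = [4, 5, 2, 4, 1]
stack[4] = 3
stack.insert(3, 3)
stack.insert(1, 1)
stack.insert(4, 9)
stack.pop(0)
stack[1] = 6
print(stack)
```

stack[4] = 3 → [4, 5, 2, 4, 3]
insert 3 at 3 → [4, 5, 2, 3, 4, 3]
insert 1 at 1 → [4, 1, 5, 2, 3, 4, 3]
insert 9 at 4 → [4, 1, 5, 2, 9, 3, 4, 3]
pop(0) removes 4 → [1, 5, 2, 9, 3, 4, 3]
stack[1] = 6 → [1, 6, 2, 9, 3, 4, 3]

[1, 6, 2, 9, 3, 4, 3]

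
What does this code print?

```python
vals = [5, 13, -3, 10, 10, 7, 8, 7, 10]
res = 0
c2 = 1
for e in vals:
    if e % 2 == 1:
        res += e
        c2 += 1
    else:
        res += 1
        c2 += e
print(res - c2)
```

e=5: odd, res = 0+5 = 5; c2=2
e=13: odd, res = 5+13 = 18; c2=3
e=-3: odd, res = 18+(-3) = 15; c2=4
e=10: not odd, res = 15+1 = 16; c2=14
e=10: not odd, res = 16+1 = 17; c2=24
e=7: odd, res = 17+7 = 24; c2=25
e=8: not odd, res = 24+1 = 25; c2=33
e=7: odd, res = 25+7 = 32; c2=34
e=10: not odd, res = 32+1 = 33; c2=44
res-c2 = 33-44 = -11

-11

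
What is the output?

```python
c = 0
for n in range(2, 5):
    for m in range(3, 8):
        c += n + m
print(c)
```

n=2,m=3: c = 0+5 = 5
n=2,m=4: c = 5+6 = 11
n=2,m=5: c = 11+7 = 18
n=2,m=6: c = 18+8 = 26
n=2,m=7: c = 26+9 = 35
n=3,m=3: c = 35+6 = 41
n=3,m=4: c = 41+7 = 48
n=3,m=5: c = 48+8 = 56
n=3,m=6: c = 56+9 = 65
n=3,m=7: c = 65+10 = 75
n=4,m=3: c = 75+7 = 82
n=4,m=4: c = 82+8 = 90
n=4,m=5: c = 90+9 = 99
n=4,m=6: c = 99+10 = 109
n=4,m=7: c = 109+11 = 120

120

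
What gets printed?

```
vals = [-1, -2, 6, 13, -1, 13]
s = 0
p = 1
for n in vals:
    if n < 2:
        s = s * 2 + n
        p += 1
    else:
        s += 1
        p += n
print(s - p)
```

n=-1: <2, s = 0*2+(-1) = -1; p=2
n=-2: <2, s = (-1)*2+(-2) = -4; p=3
n=6: not <2, s = (-4)+1 = -3; p=9
n=13: not <2, s = (-3)+1 = -2; p=22
n=-1: <2, s = (-2)*2+(-1) = -5; p=23
n=13: not <2, s = (-5)+1 = -4; p=36
s-p = (-4)-36 = -40

-40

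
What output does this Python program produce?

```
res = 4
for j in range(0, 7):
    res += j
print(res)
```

j=0: res = 4+0 = 4
j=1: res = 4+1 = 5
j=2: res = 5+2 = 7
j=3: res = 7+3 = 10
j=4: res = 10+4 = 14
j=5: res = 14+5 = 19
j=6: res = 19+6 = 25

25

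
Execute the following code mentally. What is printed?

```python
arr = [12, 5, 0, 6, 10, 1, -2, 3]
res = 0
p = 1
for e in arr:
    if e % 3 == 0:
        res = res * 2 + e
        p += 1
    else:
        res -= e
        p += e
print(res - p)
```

e=12: %3==0, res = 0*2+12 = 12; p=2
e=5: not %3==0, res = 12-5 = 7; p=7
e=0: %3==0, res = 7*2+0 = 14; p=8
e=6: %3==0, res = 14*2+6 = 34; p=9
e=10: not %3==0, res = 34-10 = 24; p=19
e=1: not %3==0, res = 24-1 = 23; p=20
e=-2: not %3==0, res = 23-(-2) = 25; p=18
e=3: %3==0, res = 25*2+3 = 53; p=19
res-p = 53-19 = 34

34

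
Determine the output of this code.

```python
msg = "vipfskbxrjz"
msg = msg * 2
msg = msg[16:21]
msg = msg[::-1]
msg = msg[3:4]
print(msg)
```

repeat ×2 → 'vipfskbxrjzvipfskbxrjz'
slice [16:21] → 'kbxrj'
reverse → 'jrxbk'
slice [3:4] → 'b'

b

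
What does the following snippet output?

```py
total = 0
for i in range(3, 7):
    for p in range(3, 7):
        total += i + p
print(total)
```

i=3,p=3: total = 0+6 = 6
i=3,p=4: total = 6+7 = 13
i=3,p=5: total = 13+8 = 21
i=3,p=6: total = 21+9 = 30
i=4,p=3: total = 30+7 = 37
i=4,p=4: total = 37+8 = 45
i=4,p=5: total = 45+9 = 54
i=4,p=6: total = 54+10 = 64
i=5,p=3: total = 64+8 = 72
i=5,p=4: total = 72+9 = 81
i=5,p=5: total = 81+10 = 91
i=5,p=6: total = 91+11 = 102
i=6,p=3: total = 102+9 = 111
i=6,p=4: total = 111+10 = 121
i=6,p=5: total = 121+11 = 132
i=6,p=6: total = 132+12 = 144

144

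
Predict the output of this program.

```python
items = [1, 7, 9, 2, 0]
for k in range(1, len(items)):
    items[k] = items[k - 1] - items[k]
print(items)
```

[1, -6, -15, -17, -17]

k=1: items[1] = 1-7 = -6 → [1, -6, 9, 2, 0]
k=2: items[2] = (-6)-9 = -15 → [1, -6, -15, 2, 0]
k=3: items[3] = (-15)-2 = -17 → [1, -6, -15, -17, 0]
k=4: items[4] = (-17)-0 = -17 → [1, -6, -15, -17, -17]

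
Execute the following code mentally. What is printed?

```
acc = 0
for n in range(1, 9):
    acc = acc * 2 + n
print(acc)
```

502

n=1: acc = 0*2+1 = 1
n=2: acc = 1*2+2 = 4
n=3: acc = 4*2+3 = 11
n=4: acc = 11*2+4 = 26
n=5: acc = 26*2+5 = 57
n=6: acc = 57*2+6 = 120
n=7: acc = 120*2+7 = 247
n=8: acc = 247*2+8 = 502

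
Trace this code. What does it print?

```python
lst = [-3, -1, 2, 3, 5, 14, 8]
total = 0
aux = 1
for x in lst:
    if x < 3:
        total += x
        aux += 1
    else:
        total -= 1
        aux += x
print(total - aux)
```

x=-3: <3, total = 0+(-3) = -3; aux=2
x=-1: <3, total = (-3)+(-1) = -4; aux=3
x=2: <3, total = (-4)+2 = -2; aux=4
x=3: not <3, total = (-2)-1 = -3; aux=7
x=5: not <3, total = (-3)-1 = -4; aux=12
x=14: not <3, total = (-4)-1 = -5; aux=26
x=8: not <3, total = (-5)-1 = -6; aux=34
total-aux = (-6)-34 = -40

-40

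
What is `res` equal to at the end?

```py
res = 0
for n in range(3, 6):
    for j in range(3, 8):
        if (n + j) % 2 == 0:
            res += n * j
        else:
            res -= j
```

125

n=3,j=3: even sum, res = 0+9 = 9
n=3,j=4: odd sum, res = 9-4 = 5
n=3,j=5: even sum, res = 5+15 = 20
n=3,j=6: odd sum, res = 20-6 = 14
n=3,j=7: even sum, res = 14+21 = 35
n=4,j=3: odd sum, res = 35-3 = 32
n=4,j=4: even sum, res = 32+16 = 48
n=4,j=5: odd sum, res = 48-5 = 43
n=4,j=6: even sum, res = 43+24 = 67
n=4,j=7: odd sum, res = 67-7 = 60
n=5,j=3: even sum, res = 60+15 = 75
n=5,j=4: odd sum, res = 75-4 = 71
n=5,j=5: even sum, res = 71+25 = 96
n=5,j=6: odd sum, res = 96-6 = 90
n=5,j=7: even sum, res = 90+35 = 125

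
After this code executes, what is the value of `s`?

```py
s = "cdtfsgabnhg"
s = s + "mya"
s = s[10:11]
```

+ 'mya' → 'cdtfsgabnhgmya'
slice [10:11] → 'g'

'g'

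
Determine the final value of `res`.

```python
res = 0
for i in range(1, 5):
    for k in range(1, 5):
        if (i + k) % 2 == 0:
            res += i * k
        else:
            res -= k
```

i=1,k=1: even sum, res = 0+1 = 1
i=1,k=2: odd sum, res = 1-2 = -1
i=1,k=3: even sum, res = (-1)+3 = 2
i=1,k=4: odd sum, res = 2-4 = -2
i=2,k=1: odd sum, res = (-2)-1 = -3
i=2,k=2: even sum, res = (-3)+4 = 1
i=2,k=3: odd sum, res = 1-3 = -2
i=2,k=4: even sum, res = (-2)+8 = 6
i=3,k=1: even sum, res = 6+3 = 9
i=3,k=2: odd sum, res = 9-2 = 7
i=3,k=3: even sum, res = 7+9 = 16
i=3,k=4: odd sum, res = 16-4 = 12
i=4,k=1: odd sum, res = 12-1 = 11
i=4,k=2: even sum, res = 11+8 = 19
i=4,k=3: odd sum, res = 19-3 = 16
i=4,k=4: even sum, res = 16+16 = 32

32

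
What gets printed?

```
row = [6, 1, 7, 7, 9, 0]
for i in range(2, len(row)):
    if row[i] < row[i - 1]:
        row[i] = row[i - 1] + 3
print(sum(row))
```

42

i=2: 7>=1, unchanged → [6, 1, 7, 7, 9, 0]
i=3: 7>=7, unchanged → [6, 1, 7, 7, 9, 0]
i=4: 9>=7, unchanged → [6, 1, 7, 7, 9, 0]
i=5: 0<9, row[5] = 9+3 = 12 → [6, 1, 7, 7, 9, 12]
sum = 42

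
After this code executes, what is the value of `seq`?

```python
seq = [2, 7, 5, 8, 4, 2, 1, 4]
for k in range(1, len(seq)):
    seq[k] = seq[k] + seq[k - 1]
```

k=1: seq[1] = 7+2 = 9 → [2, 9, 5, 8, 4, 2, 1, 4]
k=2: seq[2] = 5+9 = 14 → [2, 9, 14, 8, 4, 2, 1, 4]
k=3: seq[3] = 8+14 = 22 → [2, 9, 14, 22, 4, 2, 1, 4]
k=4: seq[4] = 4+22 = 26 → [2, 9, 14, 22, 26, 2, 1, 4]
k=5: seq[5] = 2+26 = 28 → [2, 9, 14, 22, 26, 28, 1, 4]
k=6: seq[6] = 1+28 = 29 → [2, 9, 14, 22, 26, 28, 29, 4]
k=7: seq[7] = 4+29 = 33 → [2, 9, 14, 22, 26, 28, 29, 33]

[2, 9, 14, 22, 26, 28, 29, 33]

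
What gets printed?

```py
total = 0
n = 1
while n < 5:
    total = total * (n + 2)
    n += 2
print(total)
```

0

n=1: total = 0*3 = 0
n=3: total = 0*5 = 0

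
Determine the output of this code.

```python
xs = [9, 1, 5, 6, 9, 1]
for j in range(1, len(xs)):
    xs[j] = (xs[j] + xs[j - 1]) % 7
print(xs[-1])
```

3

j=1: xs[1] = (1+9)%7 = 3 → [9, 3, 5, 6, 9, 1]
j=2: xs[2] = (5+3)%7 = 1 → [9, 3, 1, 6, 9, 1]
j=3: xs[3] = (6+1)%7 = 0 → [9, 3, 1, 0, 9, 1]
j=4: xs[4] = (9+0)%7 = 2 → [9, 3, 1, 0, 2, 1]
j=5: xs[5] = (1+2)%7 = 3 → [9, 3, 1, 0, 2, 3]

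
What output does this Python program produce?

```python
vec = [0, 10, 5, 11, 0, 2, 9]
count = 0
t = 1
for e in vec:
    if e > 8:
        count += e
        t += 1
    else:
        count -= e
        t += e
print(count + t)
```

e=0: not >8, count = 0-0 = 0; t=1
e=10: >8, count = 0+10 = 10; t=2
e=5: not >8, count = 10-5 = 5; t=7
e=11: >8, count = 5+11 = 16; t=8
e=0: not >8, count = 16-0 = 16; t=8
e=2: not >8, count = 16-2 = 14; t=10
e=9: >8, count = 14+9 = 23; t=11
count+t = 23+11 = 34

34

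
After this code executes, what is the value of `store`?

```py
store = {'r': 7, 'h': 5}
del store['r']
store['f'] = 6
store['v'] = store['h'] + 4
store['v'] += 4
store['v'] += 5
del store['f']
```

del 'r' → {'h': 5}
store['f'] = 6 → {'h': 5, 'f': 6}
store['v'] = store['h']+4 = 9 → {'h': 5, 'f': 6, 'v': 9}
store['v'] = 9+4 = 13 → {'h': 5, 'f': 6, 'v': 13}
store['v'] = 13+5 = 18 → {'h': 5, 'f': 6, 'v': 18}
del 'f' → {'h': 5, 'v': 18}

{'h': 5, 'v': 18}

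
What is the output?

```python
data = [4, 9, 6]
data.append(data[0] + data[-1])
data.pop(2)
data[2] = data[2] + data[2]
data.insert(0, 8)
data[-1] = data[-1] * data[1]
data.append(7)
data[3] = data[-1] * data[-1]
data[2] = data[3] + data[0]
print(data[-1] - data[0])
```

-1

append data[0]+data[-1] = 4+6 = 10 → [4, 9, 6, 10]
pop(2) removes 6 → [4, 9, 10]
data[2] = data[2]+data[2] = 10+10 = 20 → [4, 9, 20]
insert 8 at 0 → [8, 4, 9, 20]
data[-1] = data[-1]*data[1] = 20*4 = 80 → [8, 4, 9, 80]
append 7 → [8, 4, 9, 80, 7]
data[3] = data[-1]*data[-1] = 7*7 = 49 → [8, 4, 9, 49, 7]
data[2] = data[3]+data[0] = 49+8 = 57 → [8, 4, 57, 49, 7]
data[-1]-data[0] = 7-8 = -1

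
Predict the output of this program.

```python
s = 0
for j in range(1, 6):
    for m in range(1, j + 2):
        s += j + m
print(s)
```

j=1,m=1: s = 0+2 = 2
j=1,m=2: s = 2+3 = 5
j=2,m=1: s = 5+3 = 8
j=2,m=2: s = 8+4 = 12
j=2,m=3: s = 12+5 = 17
j=3,m=1: s = 17+4 = 21
j=3,m=2: s = 21+5 = 26
j=3,m=3: s = 26+6 = 32
j=3,m=4: s = 32+7 = 39
j=4,m=1: s = 39+5 = 44
j=4,m=2: s = 44+6 = 50
j=4,m=3: s = 50+7 = 57
j=4,m=4: s = 57+8 = 65
j=4,m=5: s = 65+9 = 74
j=5,m=1: s = 74+6 = 80
j=5,m=2: s = 80+7 = 87
j=5,m=3: s = 87+8 = 95
j=5,m=4: s = 95+9 = 104
j=5,m=5: s = 104+10 = 114
j=5,m=6: s = 114+11 = 125

125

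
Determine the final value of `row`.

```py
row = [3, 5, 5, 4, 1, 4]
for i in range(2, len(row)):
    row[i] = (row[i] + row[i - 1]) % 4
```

i=2: row[2] = (5+5)%4 = 2 → [3, 5, 2, 4, 1, 4]
i=3: row[3] = (4+2)%4 = 2 → [3, 5, 2, 2, 1, 4]
i=4: row[4] = (1+2)%4 = 3 → [3, 5, 2, 2, 3, 4]
i=5: row[5] = (4+3)%4 = 3 → [3, 5, 2, 2, 3, 3]

[3, 5, 2, 2, 3, 3]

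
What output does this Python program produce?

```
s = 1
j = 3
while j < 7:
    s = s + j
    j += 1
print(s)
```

19

j=3: s = 1+3 = 4
j=4: s = 4+4 = 8
j=5: s = 8+5 = 13
j=6: s = 13+6 = 19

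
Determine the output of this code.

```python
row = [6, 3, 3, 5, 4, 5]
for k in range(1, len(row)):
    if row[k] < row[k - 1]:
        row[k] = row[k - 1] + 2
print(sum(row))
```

66

k=1: 3<6, row[1] = 6+2 = 8 → [6, 8, 3, 5, 4, 5]
k=2: 3<8, row[2] = 8+2 = 10 → [6, 8, 10, 5, 4, 5]
k=3: 5<10, row[3] = 10+2 = 12 → [6, 8, 10, 12, 4, 5]
k=4: 4<12, row[4] = 12+2 = 14 → [6, 8, 10, 12, 14, 5]
k=5: 5<14, row[5] = 14+2 = 16 → [6, 8, 10, 12, 14, 16]
sum = 66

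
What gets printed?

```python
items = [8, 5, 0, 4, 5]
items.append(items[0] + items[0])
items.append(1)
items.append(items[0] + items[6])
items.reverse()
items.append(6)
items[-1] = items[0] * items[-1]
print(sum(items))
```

append items[0]+items[0] = 8+8 = 16 → [8, 5, 0, 4, 5, 16]
append 1 → [8, 5, 0, 4, 5, 16, 1]
append items[0]+items[6] = 8+1 = 9 → [8, 5, 0, 4, 5, 16, 1, 9]
reverse → [9, 1, 16, 5, 4, 0, 5, 8]
append 6 → [9, 1, 16, 5, 4, 0, 5, 8, 6]
items[-1] = items[0]*items[-1] = 9*6 = 54 → [9, 1, 16, 5, 4, 0, 5, 8, 54]
sum = 102

102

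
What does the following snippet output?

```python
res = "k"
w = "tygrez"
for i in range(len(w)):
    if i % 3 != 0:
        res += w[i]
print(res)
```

i=0: skip
i=1: add 'y' → 'ky'
i=2: add 'g' → 'kyg'
i=3: skip
i=4: add 'e' → 'kyge'
i=5: add 'z' → 'kygez'

kygez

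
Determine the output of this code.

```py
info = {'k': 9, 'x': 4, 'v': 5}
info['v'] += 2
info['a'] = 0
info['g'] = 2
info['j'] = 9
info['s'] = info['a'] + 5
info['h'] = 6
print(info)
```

info['v'] = 5+2 = 7 → {'k': 9, 'x': 4, 'v': 7}
info['a'] = 0 → {'k': 9, 'x': 4, 'v': 7, 'a': 0}
info['g'] = 2 → {'k': 9, 'x': 4, 'v': 7, 'a': 0, 'g': 2}
info['j'] = 9 → {'k': 9, 'x': 4, 'v': 7, 'a': 0, 'g': 2, 'j': 9}
info['s'] = info['a']+5 = 5 → {'k': 9, 'x': 4, 'v': 7, 'a': 0, 'g': 2, 'j': 9, 's': 5}
info['h'] = 6 → {'k': 9, 'x': 4, 'v': 7, 'a': 0, 'g': 2, 'j': 9, 's': 5, 'h': 6}

{'k': 9, 'x': 4, 'v': 7, 'a': 0, 'g': 2, 'j': 9, 's': 5, 'h': 6}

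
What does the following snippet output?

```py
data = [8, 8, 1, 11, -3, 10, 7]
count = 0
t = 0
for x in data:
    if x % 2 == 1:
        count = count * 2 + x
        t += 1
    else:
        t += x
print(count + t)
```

x=8: not odd; t=8
x=8: not odd; t=16
x=1: odd, count = 0*2+1 = 1; t=17
x=11: odd, count = 1*2+11 = 13; t=18
x=-3: odd, count = 13*2+(-3) = 23; t=19
x=10: not odd; t=29
x=7: odd, count = 23*2+7 = 53; t=30
count+t = 53+30 = 83

83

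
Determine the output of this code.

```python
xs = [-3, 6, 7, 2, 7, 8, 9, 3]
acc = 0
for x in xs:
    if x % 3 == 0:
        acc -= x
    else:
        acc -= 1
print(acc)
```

-19

x=-3: %3==0, acc = 0-(-3) = 3
x=6: %3==0, acc = 3-6 = -3
x=7: not %3==0, acc = (-3)-1 = -4
x=2: not %3==0, acc = (-4)-1 = -5
x=7: not %3==0, acc = (-5)-1 = -6
x=8: not %3==0, acc = (-6)-1 = -7
x=9: %3==0, acc = (-7)-9 = -16
x=3: %3==0, acc = (-16)-3 = -19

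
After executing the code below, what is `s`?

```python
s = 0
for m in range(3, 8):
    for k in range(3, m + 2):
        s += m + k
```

205

m=3,k=3: s = 0+6 = 6
m=3,k=4: s = 6+7 = 13
m=4,k=3: s = 13+7 = 20
m=4,k=4: s = 20+8 = 28
m=4,k=5: s = 28+9 = 37
m=5,k=3: s = 37+8 = 45
m=5,k=4: s = 45+9 = 54
m=5,k=5: s = 54+10 = 64
m=5,k=6: s = 64+11 = 75
m=6,k=3: s = 75+9 = 84
m=6,k=4: s = 84+10 = 94
m=6,k=5: s = 94+11 = 105
m=6,k=6: s = 105+12 = 117
m=6,k=7: s = 117+13 = 130
m=7,k=3: s = 130+10 = 140
m=7,k=4: s = 140+11 = 151
m=7,k=5: s = 151+12 = 163
m=7,k=6: s = 163+13 = 176
m=7,k=7: s = 176+14 = 190
m=7,k=8: s = 190+15 = 205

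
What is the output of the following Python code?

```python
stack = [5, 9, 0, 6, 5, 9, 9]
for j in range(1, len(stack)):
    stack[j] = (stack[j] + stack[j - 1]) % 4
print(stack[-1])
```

3

j=1: stack[1] = (9+5)%4 = 2 → [5, 2, 0, 6, 5, 9, 9]
j=2: stack[2] = (0+2)%4 = 2 → [5, 2, 2, 6, 5, 9, 9]
j=3: stack[3] = (6+2)%4 = 0 → [5, 2, 2, 0, 5, 9, 9]
j=4: stack[4] = (5+0)%4 = 1 → [5, 2, 2, 0, 1, 9, 9]
j=5: stack[5] = (9+1)%4 = 2 → [5, 2, 2, 0, 1, 2, 9]
j=6: stack[6] = (9+2)%4 = 3 → [5, 2, 2, 0, 1, 2, 3]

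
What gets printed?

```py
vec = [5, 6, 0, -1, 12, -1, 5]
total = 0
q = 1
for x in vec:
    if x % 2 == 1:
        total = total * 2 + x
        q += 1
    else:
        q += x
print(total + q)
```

62

x=5: odd, total = 0*2+5 = 5; q=2
x=6: not odd; q=8
x=0: not odd; q=8
x=-1: odd, total = 5*2+(-1) = 9; q=9
x=12: not odd; q=21
x=-1: odd, total = 9*2+(-1) = 17; q=22
x=5: odd, total = 17*2+5 = 39; q=23
total+q = 39+23 = 62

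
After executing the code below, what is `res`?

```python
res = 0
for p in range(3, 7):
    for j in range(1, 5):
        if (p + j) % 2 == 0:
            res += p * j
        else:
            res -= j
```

72

p=3,j=1: even sum, res = 0+3 = 3
p=3,j=2: odd sum, res = 3-2 = 1
p=3,j=3: even sum, res = 1+9 = 10
p=3,j=4: odd sum, res = 10-4 = 6
p=4,j=1: odd sum, res = 6-1 = 5
p=4,j=2: even sum, res = 5+8 = 13
p=4,j=3: odd sum, res = 13-3 = 10
p=4,j=4: even sum, res = 10+16 = 26
p=5,j=1: even sum, res = 26+5 = 31
p=5,j=2: odd sum, res = 31-2 = 29
p=5,j=3: even sum, res = 29+15 = 44
p=5,j=4: odd sum, res = 44-4 = 40
p=6,j=1: odd sum, res = 40-1 = 39
p=6,j=2: even sum, res = 39+12 = 51
p=6,j=3: odd sum, res = 51-3 = 48
p=6,j=4: even sum, res = 48+24 = 72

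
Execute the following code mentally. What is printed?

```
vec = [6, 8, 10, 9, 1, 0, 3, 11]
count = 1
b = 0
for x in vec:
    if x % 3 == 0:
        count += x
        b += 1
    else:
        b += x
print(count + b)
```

x=6: %3==0, count = 1+6 = 7; b=1
x=8: not %3==0; b=9
x=10: not %3==0; b=19
x=9: %3==0, count = 7+9 = 16; b=20
x=1: not %3==0; b=21
x=0: %3==0, count = 16+0 = 16; b=22
x=3: %3==0, count = 16+3 = 19; b=23
x=11: not %3==0; b=34
count+b = 19+34 = 53

53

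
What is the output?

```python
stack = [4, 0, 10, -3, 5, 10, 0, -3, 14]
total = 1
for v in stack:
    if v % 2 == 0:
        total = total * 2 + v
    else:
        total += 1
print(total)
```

v=4: even, total = 1*2+4 = 6
v=0: even, total = 6*2+0 = 12
v=10: even, total = 12*2+10 = 34
v=-3: not even, total = 34+1 = 35
v=5: not even, total = 35+1 = 36
v=10: even, total = 36*2+10 = 82
v=0: even, total = 82*2+0 = 164
v=-3: not even, total = 164+1 = 165
v=14: even, total = 165*2+14 = 344

344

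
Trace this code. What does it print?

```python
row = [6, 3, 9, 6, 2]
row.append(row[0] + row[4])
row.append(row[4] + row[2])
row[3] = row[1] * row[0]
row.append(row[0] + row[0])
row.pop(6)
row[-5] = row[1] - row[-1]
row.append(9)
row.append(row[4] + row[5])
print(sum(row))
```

append row[0]+row[4] = 6+2 = 8 → [6, 3, 9, 6, 2, 8]
append row[4]+row[2] = 2+9 = 11 → [6, 3, 9, 6, 2, 8, 11]
row[3] = row[1]*row[0] = 3*6 = 18 → [6, 3, 9, 18, 2, 8, 11]
append row[0]+row[0] = 6+6 = 12 → [6, 3, 9, 18, 2, 8, 11, 12]
pop(6) removes 11 → [6, 3, 9, 18, 2, 8, 12]
row[-5] = row[1]-row[-1] = 3-12 = -9 → [6, 3, -9, 18, 2, 8, 12]
append 9 → [6, 3, -9, 18, 2, 8, 12, 9]
append row[4]+row[5] = 2+8 = 10 → [6, 3, -9, 18, 2, 8, 12, 9, 10]
sum = 59

59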